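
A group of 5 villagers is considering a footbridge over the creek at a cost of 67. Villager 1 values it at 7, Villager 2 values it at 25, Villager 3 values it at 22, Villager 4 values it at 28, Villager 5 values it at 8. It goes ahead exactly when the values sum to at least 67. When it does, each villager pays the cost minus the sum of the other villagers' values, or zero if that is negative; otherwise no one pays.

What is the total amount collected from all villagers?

7

Total value 90 ≥ cost 67, so it is built.
Villager 1: others sum to 83; max(0, 67 - 83) = 0.
Villager 2: others sum to 65; max(0, 67 - 65) = 2.
Villager 3: others sum to 68; max(0, 67 - 68) = 0.
Villager 4: others sum to 62; max(0, 67 - 62) = 5.
Villager 5: others sum to 82; max(0, 67 - 82) = 0.
Total collected = 0 + 2 + 0 + 5 + 0 = 7.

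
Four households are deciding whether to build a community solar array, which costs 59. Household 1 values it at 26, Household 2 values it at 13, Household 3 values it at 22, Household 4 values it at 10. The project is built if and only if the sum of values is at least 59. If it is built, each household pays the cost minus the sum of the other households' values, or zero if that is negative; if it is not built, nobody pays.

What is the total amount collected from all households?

25

Total value 71 ≥ cost 59, so it is built.
Household 1: others sum to 45; max(0, 59 - 45) = 14.
Household 2: others sum to 58; max(0, 59 - 58) = 1.
Household 3: others sum to 49; max(0, 59 - 49) = 10.
Household 4: others sum to 61; max(0, 59 - 61) = 0.
Total collected = 14 + 1 + 10 + 0 = 25.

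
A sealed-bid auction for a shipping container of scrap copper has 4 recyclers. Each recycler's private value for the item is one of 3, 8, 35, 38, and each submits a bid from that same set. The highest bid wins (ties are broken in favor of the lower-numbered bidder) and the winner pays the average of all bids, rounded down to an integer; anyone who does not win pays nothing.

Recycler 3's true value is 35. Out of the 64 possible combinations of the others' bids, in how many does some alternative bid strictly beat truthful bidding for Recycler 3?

Others bid (3, 3, 3): truth gives 24; bid 8 gives 31 > 24. Violating.
Others bid (3, 3, 8): truth gives 23; bid 8 gives 30 > 23. Violating.
Others bid (3, 3, 38): truth gives 0; bid 38 gives 15 > 0. Violating.
Others bid (3, 8, 38): truth gives 0; bid 38 gives 14 > 0. Violating.
Others bid (3, 3, 35): truth gives 16; no alternative beats it.
Others bid (3, 8, 3): truth gives 23; no alternative beats it.
(Checking all 64 profiles: 24 have a profitable deviation, 40 do not.)

24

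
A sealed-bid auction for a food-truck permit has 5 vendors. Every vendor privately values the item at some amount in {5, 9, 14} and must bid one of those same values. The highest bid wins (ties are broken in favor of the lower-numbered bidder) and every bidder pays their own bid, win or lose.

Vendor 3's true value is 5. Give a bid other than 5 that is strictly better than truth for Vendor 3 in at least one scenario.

9

Suppose Vendor 1 bids 5, Vendor 2 bids 5, Vendor 4 bids 5 and Vendor 5 bids 5.
Bid 5: loses but pays 5, utility -5.
Bid 9: wins, pays 9, utility 5 - 9 = -4.
So bidding 9 beats truth here (-4 > -5).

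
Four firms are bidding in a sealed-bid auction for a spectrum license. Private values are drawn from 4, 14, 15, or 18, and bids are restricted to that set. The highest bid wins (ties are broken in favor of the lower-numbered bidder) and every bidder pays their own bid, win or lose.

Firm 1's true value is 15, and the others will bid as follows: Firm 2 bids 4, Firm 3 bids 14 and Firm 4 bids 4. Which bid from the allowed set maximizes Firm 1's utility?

14

Bid 4: loses but pays 4, utility -4.
Bid 14: wins, pays 14, utility 15 - 14 = 1.
Bid 15: wins, pays 15, utility 15 - 15 = 0.
Bid 18: wins, pays 18, utility 15 - 18 = -3.
The best choice is 14 with utility 1.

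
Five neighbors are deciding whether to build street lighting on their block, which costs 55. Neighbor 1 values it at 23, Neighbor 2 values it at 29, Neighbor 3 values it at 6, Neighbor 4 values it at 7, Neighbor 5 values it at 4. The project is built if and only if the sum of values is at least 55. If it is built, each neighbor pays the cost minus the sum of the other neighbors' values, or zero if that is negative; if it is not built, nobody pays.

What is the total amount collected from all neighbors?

Total value 69 ≥ cost 55, so it is built.
Neighbor 1: others sum to 46; max(0, 55 - 46) = 9.
Neighbor 2: others sum to 40; max(0, 55 - 40) = 15.
Neighbor 3: others sum to 63; max(0, 55 - 63) = 0.
Neighbor 4: others sum to 62; max(0, 55 - 62) = 0.
Neighbor 5: others sum to 65; max(0, 55 - 65) = 0.
Total collected = 9 + 15 + 0 + 0 + 0 = 24.

24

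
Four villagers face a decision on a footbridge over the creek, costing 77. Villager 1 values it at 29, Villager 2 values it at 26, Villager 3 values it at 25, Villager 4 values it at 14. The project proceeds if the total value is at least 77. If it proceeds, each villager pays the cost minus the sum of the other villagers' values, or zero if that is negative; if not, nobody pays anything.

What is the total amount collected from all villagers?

29

Total value 94 ≥ cost 77, so it is built.
Villager 1: others sum to 65; max(0, 77 - 65) = 12.
Villager 2: others sum to 68; max(0, 77 - 68) = 9.
Villager 3: others sum to 69; max(0, 77 - 69) = 8.
Villager 4: others sum to 80; max(0, 77 - 80) = 0.
Total collected = 12 + 9 + 8 + 0 = 29.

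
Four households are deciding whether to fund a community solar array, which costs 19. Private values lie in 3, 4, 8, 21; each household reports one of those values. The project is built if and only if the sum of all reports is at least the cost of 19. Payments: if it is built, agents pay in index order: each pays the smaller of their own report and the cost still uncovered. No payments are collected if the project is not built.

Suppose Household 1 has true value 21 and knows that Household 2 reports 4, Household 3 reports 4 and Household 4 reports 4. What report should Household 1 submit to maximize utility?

Report 3: project not built, utility 0.
Report 4: project not built, utility 0.
Report 8: project built, pays 8, utility 21 - 8 = 13.
Report 21: project built, pays 19, utility 21 - 19 = 2.
The best choice is 8 with utility 13.

8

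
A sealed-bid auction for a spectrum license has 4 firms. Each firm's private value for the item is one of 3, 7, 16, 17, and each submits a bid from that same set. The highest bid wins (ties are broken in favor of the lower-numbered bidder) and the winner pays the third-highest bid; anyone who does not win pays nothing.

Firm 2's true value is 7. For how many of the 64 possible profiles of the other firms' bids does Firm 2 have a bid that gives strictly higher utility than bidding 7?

6

Others bid (3, 3, 16): truth gives 0; bid 16 gives 4 > 0. Violating.
Others bid (3, 3, 17): truth gives 0; bid 17 gives 4 > 0. Violating.
Others bid (3, 16, 3): truth gives 0; bid 16 gives 4 > 0. Violating.
Others bid (3, 17, 3): truth gives 0; bid 17 gives 4 > 0. Violating.
Others bid (3, 3, 3): truth gives 4; no alternative beats it.
Others bid (3, 3, 7): truth gives 4; no alternative beats it.
(Checking all 64 profiles: 6 have a profitable deviation, 58 do not.)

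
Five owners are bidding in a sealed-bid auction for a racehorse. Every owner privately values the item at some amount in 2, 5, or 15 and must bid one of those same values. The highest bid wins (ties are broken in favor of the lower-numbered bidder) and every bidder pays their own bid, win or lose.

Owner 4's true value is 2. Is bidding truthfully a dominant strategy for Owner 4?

Yes

Check each profile of the others' bids and compare truth against every alternative bid.
Others bid (2, 2, 2, 15): truth gives -2, best alternative gives -5.
Others bid (2, 2, 5, 2): truth gives -2, best alternative gives -5.
Others bid (2, 2, 5, 5): truth gives -2, best alternative gives -5.
Others bid (2, 2, 5, 15): truth gives -2, best alternative gives -5.
Others bid (2, 2, 15, 2): truth gives -2, best alternative gives -5.
Others bid (2, 2, 15, 5): truth gives -2, best alternative gives -5.
(Remaining 75 profiles checked similarly; truth is weakly best in each.)
In every case the truthful bid is at least as good as any alternative, so it is a dominant strategy.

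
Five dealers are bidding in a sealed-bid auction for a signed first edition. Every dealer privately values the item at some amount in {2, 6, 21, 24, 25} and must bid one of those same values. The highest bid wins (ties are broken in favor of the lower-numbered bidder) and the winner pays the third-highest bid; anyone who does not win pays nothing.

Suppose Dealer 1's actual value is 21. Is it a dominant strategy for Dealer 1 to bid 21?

No

Consider the case where Dealer 2 bids 2, Dealer 3 bids 2, Dealer 4 bids 2 and Dealer 5 bids 24.
Truthful bid 21: loses, pays 0, utility 0.
Bid 24 instead: wins, pays 2, utility 21 - 2 = 19.
Since 19 > 0, bidding 24 is strictly better here, so truthful bidding is not dominant.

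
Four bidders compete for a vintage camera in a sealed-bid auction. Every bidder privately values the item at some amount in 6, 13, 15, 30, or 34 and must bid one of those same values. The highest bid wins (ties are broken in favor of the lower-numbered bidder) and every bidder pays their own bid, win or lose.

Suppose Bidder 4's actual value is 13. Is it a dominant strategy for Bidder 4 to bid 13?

No

Consider the case where Bidder 1 bids 6, Bidder 2 bids 6 and Bidder 3 bids 13.
Truthful bid 13: loses but pays 13, utility -13.
Bid 6 instead: loses but pays 6, utility -6.
Since -6 > -13, bidding 6 is strictly better here, so truthful bidding is not dominant.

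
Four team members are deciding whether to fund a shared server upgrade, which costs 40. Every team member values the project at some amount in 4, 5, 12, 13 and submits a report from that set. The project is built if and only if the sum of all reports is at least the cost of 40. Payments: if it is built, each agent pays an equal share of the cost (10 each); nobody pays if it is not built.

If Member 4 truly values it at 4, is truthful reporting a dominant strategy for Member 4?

Yes

Check each profile of the others' reports and compare truth against every alternative report.
Others report (12, 12, 12): truth gives -6, best alternative gives -6.
Others report (12, 12, 13): truth gives -6, best alternative gives -6.
Others report (12, 13, 12): truth gives -6, best alternative gives -6.
Others report (12, 13, 13): truth gives -6, best alternative gives -6.
Others report (13, 12, 12): truth gives -6, best alternative gives -6.
Others report (13, 12, 13): truth gives -6, best alternative gives -6.
(Remaining 58 profiles checked similarly; truth is weakly best in each.)
In every case the truthful report is at least as good as any alternative, so it is a dominant strategy.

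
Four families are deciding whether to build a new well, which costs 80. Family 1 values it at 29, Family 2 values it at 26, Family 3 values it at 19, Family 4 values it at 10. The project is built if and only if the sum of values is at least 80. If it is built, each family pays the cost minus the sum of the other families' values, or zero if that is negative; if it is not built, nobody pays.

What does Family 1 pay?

Total value 84 ≥ cost 80, so the project is built.
The other families' values sum to 55.
Cost minus that sum is 80 - 55 = 25.

25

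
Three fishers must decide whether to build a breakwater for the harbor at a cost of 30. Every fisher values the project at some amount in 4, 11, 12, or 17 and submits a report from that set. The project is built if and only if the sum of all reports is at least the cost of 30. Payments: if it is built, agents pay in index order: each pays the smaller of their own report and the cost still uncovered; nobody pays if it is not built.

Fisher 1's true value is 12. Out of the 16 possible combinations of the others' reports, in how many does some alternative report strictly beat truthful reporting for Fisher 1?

Others report (4, 17): truth gives 0; report 11 gives 1 > 0. Violating.
Others report (11, 11): truth gives 0; report 11 gives 1 > 0. Violating.
Others report (11, 12): truth gives 0; report 11 gives 1 > 0. Violating.
Others report (11, 17): truth gives 0; report 4 gives 8 > 0. Violating.
Others report (4, 4): truth gives 0; no alternative beats it.
Others report (4, 11): truth gives 0; no alternative beats it.
(Checking all 16 profiles: 11 have a profitable deviation, 5 do not.)

11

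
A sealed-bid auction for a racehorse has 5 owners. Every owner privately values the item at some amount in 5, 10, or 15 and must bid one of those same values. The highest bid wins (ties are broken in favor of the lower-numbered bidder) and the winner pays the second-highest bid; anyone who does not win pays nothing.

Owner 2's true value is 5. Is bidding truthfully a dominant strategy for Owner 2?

Check each profile of the others' bids and compare truth against every alternative bid.
Others bid (5, 5, 5, 10): truth gives 0, best alternative gives -5.
Others bid (5, 5, 10, 5): truth gives 0, best alternative gives -5.
Others bid (5, 5, 10, 10): truth gives 0, best alternative gives -5.
Others bid (5, 10, 5, 5): truth gives 0, best alternative gives -5.
Others bid (5, 10, 5, 10): truth gives 0, best alternative gives -5.
Others bid (5, 10, 10, 5): truth gives 0, best alternative gives -5.
(Remaining 75 profiles checked similarly; truth is weakly best in each.)
In every case the truthful bid is at least as good as any alternative, so it is a dominant strategy.

Yes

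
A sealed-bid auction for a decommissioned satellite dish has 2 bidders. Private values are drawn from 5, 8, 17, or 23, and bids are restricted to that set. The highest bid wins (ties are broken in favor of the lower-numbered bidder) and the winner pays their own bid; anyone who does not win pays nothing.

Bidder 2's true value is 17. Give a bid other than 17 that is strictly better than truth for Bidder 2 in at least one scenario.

8

Suppose Bidder 1 bids 5.
Bid 17: wins, pays 17, utility 17 - 17 = 0.
Bid 8: wins, pays 8, utility 17 - 8 = 9.
So bidding 8 beats truth here (9 > 0).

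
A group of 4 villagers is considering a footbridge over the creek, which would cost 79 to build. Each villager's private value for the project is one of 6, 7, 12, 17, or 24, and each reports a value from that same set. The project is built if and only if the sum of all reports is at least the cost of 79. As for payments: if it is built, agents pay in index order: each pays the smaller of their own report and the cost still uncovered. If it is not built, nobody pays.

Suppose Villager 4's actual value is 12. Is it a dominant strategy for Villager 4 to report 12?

Check each profile of the others' reports and compare truth against every alternative report.
Others report (24, 24, 24): truth gives 5, best alternative gives 5.
Others report (6, 6, 6): truth gives 0, best alternative gives 0.
Others report (6, 6, 7): truth gives 0, best alternative gives 0.
Others report (6, 6, 12): truth gives 0, best alternative gives 0.
Others report (6, 6, 17): truth gives 0, best alternative gives 0.
Others report (6, 6, 24): truth gives 0, best alternative gives 0.
(Remaining 119 profiles checked similarly; truth is weakly best in each.)
In every case the truthful report is at least as good as any alternative, so it is a dominant strategy.

Yes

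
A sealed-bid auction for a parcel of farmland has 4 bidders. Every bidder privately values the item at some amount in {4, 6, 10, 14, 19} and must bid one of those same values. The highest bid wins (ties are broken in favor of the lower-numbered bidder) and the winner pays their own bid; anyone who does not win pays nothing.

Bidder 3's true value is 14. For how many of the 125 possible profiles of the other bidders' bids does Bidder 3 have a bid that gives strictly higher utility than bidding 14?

Others bid (4, 4, 4): truth gives 0; bid 6 gives 8 > 0. Violating.
Others bid (4, 4, 6): truth gives 0; bid 6 gives 8 > 0. Violating.
Others bid (4, 4, 10): truth gives 0; bid 10 gives 4 > 0. Violating.
Others bid (4, 6, 4): truth gives 0; bid 10 gives 4 > 0. Violating.
Others bid (4, 4, 14): truth gives 0; no alternative beats it.
Others bid (4, 4, 19): truth gives 0; no alternative beats it.
(Checking all 125 profiles: 12 have a profitable deviation, 113 do not.)

12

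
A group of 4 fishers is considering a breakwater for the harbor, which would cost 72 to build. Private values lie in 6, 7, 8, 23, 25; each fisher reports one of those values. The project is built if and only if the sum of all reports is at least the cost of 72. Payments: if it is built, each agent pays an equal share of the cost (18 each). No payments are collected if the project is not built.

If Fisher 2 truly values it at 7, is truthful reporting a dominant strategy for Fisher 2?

Check each profile of the others' reports and compare truth against every alternative report.
Others report (23, 23, 23): truth gives -11, best alternative gives -11.
Others report (23, 23, 25): truth gives -11, best alternative gives -11.
Others report (23, 25, 23): truth gives -11, best alternative gives -11.
Others report (23, 25, 25): truth gives -11, best alternative gives -11.
Others report (25, 23, 23): truth gives -11, best alternative gives -11.
Others report (25, 23, 25): truth gives -11, best alternative gives -11.
(Remaining 119 profiles checked similarly; truth is weakly best in each.)
In every case the truthful report is at least as good as any alternative, so it is a dominant strategy.

Yes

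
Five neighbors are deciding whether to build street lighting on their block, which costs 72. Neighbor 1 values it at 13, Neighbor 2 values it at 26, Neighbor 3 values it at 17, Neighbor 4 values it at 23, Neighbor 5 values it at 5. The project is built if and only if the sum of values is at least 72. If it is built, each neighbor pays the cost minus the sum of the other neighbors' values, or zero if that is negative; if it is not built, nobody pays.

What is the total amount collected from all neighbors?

31

Total value 84 ≥ cost 72, so it is built.
Neighbor 1: others sum to 71; max(0, 72 - 71) = 1.
Neighbor 2: others sum to 58; max(0, 72 - 58) = 14.
Neighbor 3: others sum to 67; max(0, 72 - 67) = 5.
Neighbor 4: others sum to 61; max(0, 72 - 61) = 11.
Neighbor 5: others sum to 79; max(0, 72 - 79) = 0.
Total collected = 1 + 14 + 5 + 11 + 0 = 31.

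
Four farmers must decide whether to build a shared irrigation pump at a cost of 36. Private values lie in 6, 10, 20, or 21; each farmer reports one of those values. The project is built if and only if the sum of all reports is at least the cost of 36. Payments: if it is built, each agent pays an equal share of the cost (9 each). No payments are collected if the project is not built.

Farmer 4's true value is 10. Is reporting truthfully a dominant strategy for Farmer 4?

No

Consider the case where Farmer 1 reports 6, Farmer 2 reports 6 and Farmer 3 reports 6.
Truthful report 10: project not built, utility 0.
Report 20 instead: project built, pays 9, utility 10 - 9 = 1.
Since 1 > 0, reporting 20 is strictly better here, so truthful reporting is not dominant.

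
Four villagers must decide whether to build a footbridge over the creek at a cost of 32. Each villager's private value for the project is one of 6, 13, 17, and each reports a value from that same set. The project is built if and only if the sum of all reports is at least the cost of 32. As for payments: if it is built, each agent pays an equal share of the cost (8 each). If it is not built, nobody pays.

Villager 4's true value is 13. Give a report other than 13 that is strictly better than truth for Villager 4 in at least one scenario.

17

Suppose Villager 1 reports 6, Villager 2 reports 6 and Villager 3 reports 6.
Report 13: project not built, utility 0.
Report 17: project built, pays 8, utility 13 - 8 = 5.
So reporting 17 beats truth here (5 > 0).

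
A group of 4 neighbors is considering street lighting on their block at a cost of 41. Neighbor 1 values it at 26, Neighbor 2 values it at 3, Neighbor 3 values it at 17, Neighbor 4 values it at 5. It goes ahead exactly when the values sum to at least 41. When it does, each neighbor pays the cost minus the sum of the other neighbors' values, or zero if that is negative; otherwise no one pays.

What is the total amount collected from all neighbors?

23

Total value 51 ≥ cost 41, so it is built.
Neighbor 1: others sum to 25; max(0, 41 - 25) = 16.
Neighbor 2: others sum to 48; max(0, 41 - 48) = 0.
Neighbor 3: others sum to 34; max(0, 41 - 34) = 7.
Neighbor 4: others sum to 46; max(0, 41 - 46) = 0.
Total collected = 16 + 0 + 7 + 0 = 23.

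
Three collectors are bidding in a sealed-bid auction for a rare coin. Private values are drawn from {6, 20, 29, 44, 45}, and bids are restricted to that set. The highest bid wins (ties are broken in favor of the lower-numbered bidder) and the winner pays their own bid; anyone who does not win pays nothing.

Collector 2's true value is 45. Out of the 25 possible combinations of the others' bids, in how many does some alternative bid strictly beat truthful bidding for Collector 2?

12

Others bid (6, 6): truth gives 0; bid 20 gives 25 > 0. Violating.
Others bid (6, 20): truth gives 0; bid 20 gives 25 > 0. Violating.
Others bid (6, 29): truth gives 0; bid 29 gives 16 > 0. Violating.
Others bid (6, 44): truth gives 0; bid 44 gives 1 > 0. Violating.
Others bid (6, 45): truth gives 0; no alternative beats it.
Others bid (20, 45): truth gives 0; no alternative beats it.
(Checking all 25 profiles: 12 have a profitable deviation, 13 do not.)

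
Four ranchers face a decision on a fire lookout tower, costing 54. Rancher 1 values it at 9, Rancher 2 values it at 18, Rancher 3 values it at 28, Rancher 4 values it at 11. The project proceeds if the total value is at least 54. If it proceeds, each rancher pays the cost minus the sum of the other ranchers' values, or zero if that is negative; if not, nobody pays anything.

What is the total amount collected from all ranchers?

22

Total value 66 ≥ cost 54, so it is built.
Rancher 1: others sum to 57; max(0, 54 - 57) = 0.
Rancher 2: others sum to 48; max(0, 54 - 48) = 6.
Rancher 3: others sum to 38; max(0, 54 - 38) = 16.
Rancher 4: others sum to 55; max(0, 54 - 55) = 0.
Total collected = 0 + 6 + 16 + 0 = 22.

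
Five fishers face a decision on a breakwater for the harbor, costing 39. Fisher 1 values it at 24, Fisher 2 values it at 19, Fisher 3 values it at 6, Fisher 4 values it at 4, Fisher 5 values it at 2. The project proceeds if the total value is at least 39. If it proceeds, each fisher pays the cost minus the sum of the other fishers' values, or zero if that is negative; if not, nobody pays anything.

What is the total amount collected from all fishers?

11

Total value 55 ≥ cost 39, so it is built.
Fisher 1: others sum to 31; max(0, 39 - 31) = 8.
Fisher 2: others sum to 36; max(0, 39 - 36) = 3.
Fisher 3: others sum to 49; max(0, 39 - 49) = 0.
Fisher 4: others sum to 51; max(0, 39 - 51) = 0.
Fisher 5: others sum to 53; max(0, 39 - 53) = 0.
Total collected = 8 + 3 + 0 + 0 + 0 = 11.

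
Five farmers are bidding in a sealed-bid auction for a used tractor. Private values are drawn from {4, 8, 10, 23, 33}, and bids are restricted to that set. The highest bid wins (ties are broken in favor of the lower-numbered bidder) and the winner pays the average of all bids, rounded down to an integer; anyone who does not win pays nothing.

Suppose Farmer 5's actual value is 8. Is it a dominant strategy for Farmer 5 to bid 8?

Consider the case where Farmer 1 bids 4, Farmer 2 bids 4, Farmer 3 bids 4 and Farmer 4 bids 8.
Truthful bid 8: loses, pays 0, utility 0.
Bid 10 instead: wins, pays 6, utility 8 - 6 = 2.
Since 2 > 0, bidding 10 is strictly better here, so truthful bidding is not dominant.

No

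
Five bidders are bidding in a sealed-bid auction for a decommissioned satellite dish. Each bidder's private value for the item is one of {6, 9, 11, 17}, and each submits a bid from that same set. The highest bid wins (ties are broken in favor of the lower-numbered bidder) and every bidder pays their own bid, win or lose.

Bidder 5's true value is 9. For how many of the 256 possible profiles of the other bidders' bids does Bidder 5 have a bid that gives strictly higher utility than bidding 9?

Others bid (6, 6, 6, 9): truth gives -9; bid 11 gives -2 > -9. Violating.
Others bid (6, 6, 6, 11): truth gives -9; bid 6 gives -6 > -9. Violating.
Others bid (6, 6, 6, 17): truth gives -9; bid 6 gives -6 > -9. Violating.
Others bid (6, 6, 9, 6): truth gives -9; bid 11 gives -2 > -9. Violating.
Others bid (6, 6, 6, 6): truth gives 0; no alternative beats it.
(Checking all 256 profiles: 255 have a profitable deviation, 1 does not.)

255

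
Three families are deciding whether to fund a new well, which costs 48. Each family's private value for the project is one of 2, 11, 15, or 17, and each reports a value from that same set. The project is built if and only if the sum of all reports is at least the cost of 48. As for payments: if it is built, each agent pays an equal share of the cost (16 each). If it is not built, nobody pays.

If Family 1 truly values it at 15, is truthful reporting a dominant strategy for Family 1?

Consider the case where Family 2 reports 17 and Family 3 reports 17.
Truthful report 15: project built, pays 16, utility 15 - 16 = -1.
Report 2 instead: project not built, utility 0.
Since 0 > -1, reporting 2 is strictly better here, so truthful reporting is not dominant.

No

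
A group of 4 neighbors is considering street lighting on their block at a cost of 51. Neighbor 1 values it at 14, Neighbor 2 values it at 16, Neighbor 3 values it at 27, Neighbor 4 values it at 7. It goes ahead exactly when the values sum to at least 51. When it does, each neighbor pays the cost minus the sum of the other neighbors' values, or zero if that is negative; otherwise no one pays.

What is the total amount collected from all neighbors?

Total value 64 ≥ cost 51, so it is built.
Neighbor 1: others sum to 50; max(0, 51 - 50) = 1.
Neighbor 2: others sum to 48; max(0, 51 - 48) = 3.
Neighbor 3: others sum to 37; max(0, 51 - 37) = 14.
Neighbor 4: others sum to 57; max(0, 51 - 57) = 0.
Total collected = 1 + 3 + 14 + 0 = 18.

18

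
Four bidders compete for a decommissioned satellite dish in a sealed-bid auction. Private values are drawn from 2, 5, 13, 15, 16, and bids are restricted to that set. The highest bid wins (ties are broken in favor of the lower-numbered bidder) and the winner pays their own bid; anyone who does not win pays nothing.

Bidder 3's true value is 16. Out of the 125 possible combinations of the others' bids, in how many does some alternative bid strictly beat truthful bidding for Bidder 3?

Others bid (2, 2, 2): truth gives 0; bid 5 gives 11 > 0. Violating.
Others bid (2, 2, 5): truth gives 0; bid 5 gives 11 > 0. Violating.
Others bid (2, 2, 13): truth gives 0; bid 13 gives 3 > 0. Violating.
Others bid (2, 2, 15): truth gives 0; bid 15 gives 1 > 0. Violating.
Others bid (2, 2, 16): truth gives 0; no alternative beats it.
Others bid (2, 5, 16): truth gives 0; no alternative beats it.
(Checking all 125 profiles: 36 have a profitable deviation, 89 do not.)

36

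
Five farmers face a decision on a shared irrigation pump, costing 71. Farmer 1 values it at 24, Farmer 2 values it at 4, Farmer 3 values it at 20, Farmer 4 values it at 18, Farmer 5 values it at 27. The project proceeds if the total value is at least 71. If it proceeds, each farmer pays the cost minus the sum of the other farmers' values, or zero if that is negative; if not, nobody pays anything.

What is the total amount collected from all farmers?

Total value 93 ≥ cost 71, so it is built.
Farmer 1: others sum to 69; max(0, 71 - 69) = 2.
Farmer 2: others sum to 89; max(0, 71 - 89) = 0.
Farmer 3: others sum to 73; max(0, 71 - 73) = 0.
Farmer 4: others sum to 75; max(0, 71 - 75) = 0.
Farmer 5: others sum to 66; max(0, 71 - 66) = 5.
Total collected = 2 + 0 + 0 + 0 + 5 = 7.

7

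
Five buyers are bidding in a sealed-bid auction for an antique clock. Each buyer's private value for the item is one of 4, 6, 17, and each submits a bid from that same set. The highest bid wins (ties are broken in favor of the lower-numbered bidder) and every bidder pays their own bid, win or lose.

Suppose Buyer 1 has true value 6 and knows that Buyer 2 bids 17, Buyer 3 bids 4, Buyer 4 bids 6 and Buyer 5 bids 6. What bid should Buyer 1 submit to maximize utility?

4

Bid 4: loses but pays 4, utility -4.
Bid 6: loses but pays 6, utility -6.
Bid 17: wins, pays 17, utility 6 - 17 = -11.
The best choice is 4 with utility -4.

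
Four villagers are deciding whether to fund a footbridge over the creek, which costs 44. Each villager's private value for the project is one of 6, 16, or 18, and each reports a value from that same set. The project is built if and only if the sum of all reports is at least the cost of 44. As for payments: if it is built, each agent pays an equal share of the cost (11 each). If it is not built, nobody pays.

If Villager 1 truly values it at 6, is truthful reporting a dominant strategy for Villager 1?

Check each profile of the others' reports and compare truth against every alternative report.
Others report (6, 6, 16): truth gives 0, best alternative gives -5.
Others report (6, 6, 18): truth gives 0, best alternative gives -5.
Others report (6, 16, 6): truth gives 0, best alternative gives -5.
Others report (6, 18, 6): truth gives 0, best alternative gives -5.
Others report (16, 6, 6): truth gives 0, best alternative gives -5.
Others report (18, 6, 6): truth gives 0, best alternative gives -5.
(Remaining 21 profiles checked similarly; truth is weakly best in each.)
In every case the truthful report is at least as good as any alternative, so it is a dominant strategy.

Yes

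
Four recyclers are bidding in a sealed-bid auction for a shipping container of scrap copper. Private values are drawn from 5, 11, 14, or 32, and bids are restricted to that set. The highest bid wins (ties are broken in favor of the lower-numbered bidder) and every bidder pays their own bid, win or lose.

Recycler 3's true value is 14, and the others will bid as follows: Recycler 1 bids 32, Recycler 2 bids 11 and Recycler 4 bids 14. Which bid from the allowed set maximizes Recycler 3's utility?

5

Bid 5: loses but pays 5, utility -5.
Bid 11: loses but pays 11, utility -11.
Bid 14: loses but pays 14, utility -14.
Bid 32: loses but pays 32, utility -32.
The best choice is 5 with utility -5.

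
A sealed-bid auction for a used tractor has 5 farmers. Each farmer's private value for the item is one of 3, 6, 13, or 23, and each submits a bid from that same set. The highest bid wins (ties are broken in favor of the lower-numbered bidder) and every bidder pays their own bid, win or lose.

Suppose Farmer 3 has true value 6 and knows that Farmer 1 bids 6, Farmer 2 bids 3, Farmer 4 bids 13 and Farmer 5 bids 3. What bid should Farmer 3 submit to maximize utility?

3

Bid 3: loses but pays 3, utility -3.
Bid 6: loses but pays 6, utility -6.
Bid 13: wins, pays 13, utility 6 - 13 = -7.
Bid 23: wins, pays 23, utility 6 - 23 = -17.
The best choice is 3 with utility -3.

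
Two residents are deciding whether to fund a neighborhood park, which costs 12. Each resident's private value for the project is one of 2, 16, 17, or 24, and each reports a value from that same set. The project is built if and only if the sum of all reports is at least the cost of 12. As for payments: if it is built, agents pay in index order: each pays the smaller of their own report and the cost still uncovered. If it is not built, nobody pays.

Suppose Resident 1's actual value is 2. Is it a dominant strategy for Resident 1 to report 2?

Yes

Check each profile of the others' reports and compare truth against every alternative report.
Others report (2): truth gives 0, best alternative gives -10.
Others report (16): truth gives 0, best alternative gives -10.
Others report (17): truth gives 0, best alternative gives -10.
Others report (24): truth gives 0, best alternative gives -10.
In every case the truthful report is at least as good as any alternative, so it is a dominant strategy.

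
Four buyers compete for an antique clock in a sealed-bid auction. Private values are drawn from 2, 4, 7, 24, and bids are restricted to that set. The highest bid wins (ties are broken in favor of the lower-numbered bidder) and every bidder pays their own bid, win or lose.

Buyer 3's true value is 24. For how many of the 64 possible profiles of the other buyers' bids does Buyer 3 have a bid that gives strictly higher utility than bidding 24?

Others bid (2, 2, 2): truth gives 0; bid 4 gives 20 > 0. Violating.
Others bid (2, 2, 4): truth gives 0; bid 4 gives 20 > 0. Violating.
Others bid (2, 2, 7): truth gives 0; bid 7 gives 17 > 0. Violating.
Others bid (2, 4, 2): truth gives 0; bid 7 gives 17 > 0. Violating.
Others bid (2, 2, 24): truth gives 0; no alternative beats it.
Others bid (2, 4, 24): truth gives 0; no alternative beats it.
(Checking all 64 profiles: 40 have a profitable deviation, 24 do not.)

40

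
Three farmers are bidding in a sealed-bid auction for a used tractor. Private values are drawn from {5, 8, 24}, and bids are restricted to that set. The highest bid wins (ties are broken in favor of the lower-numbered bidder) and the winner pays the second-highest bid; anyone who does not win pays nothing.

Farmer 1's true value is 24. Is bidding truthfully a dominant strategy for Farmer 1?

Check each profile of the others' bids and compare truth against every alternative bid.
Others bid (5, 5): truth gives 19, best alternative gives 19.
Others bid (5, 8): truth gives 16, best alternative gives 16.
Others bid (8, 5): truth gives 16, best alternative gives 16.
Others bid (8, 8): truth gives 16, best alternative gives 16.
Others bid (5, 24): truth gives 0, best alternative gives 0.
Others bid (8, 24): truth gives 0, best alternative gives 0.
(Remaining 3 profiles checked similarly; truth is weakly best in each.)
In every case the truthful bid is at least as good as any alternative, so it is a dominant strategy.

Yes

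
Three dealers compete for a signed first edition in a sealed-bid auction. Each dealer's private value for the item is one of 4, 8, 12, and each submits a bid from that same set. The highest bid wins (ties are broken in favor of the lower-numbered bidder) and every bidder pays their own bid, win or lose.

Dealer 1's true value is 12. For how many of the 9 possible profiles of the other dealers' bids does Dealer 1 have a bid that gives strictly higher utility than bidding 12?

4

Others bid (4, 4): truth gives 0; bid 4 gives 8 > 0. Violating.
Others bid (4, 8): truth gives 0; bid 8 gives 4 > 0. Violating.
Others bid (8, 4): truth gives 0; bid 8 gives 4 > 0. Violating.
Others bid (8, 8): truth gives 0; bid 8 gives 4 > 0. Violating.
Others bid (4, 12): truth gives 0; no alternative beats it.
Others bid (8, 12): truth gives 0; no alternative beats it.
(Checking all 9 profiles: 4 have a profitable deviation, 5 do not.)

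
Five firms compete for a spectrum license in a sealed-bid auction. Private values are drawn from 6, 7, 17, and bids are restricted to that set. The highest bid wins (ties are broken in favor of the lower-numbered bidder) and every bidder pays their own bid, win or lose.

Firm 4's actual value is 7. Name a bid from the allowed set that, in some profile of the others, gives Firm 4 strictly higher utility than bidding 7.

6

Suppose Firm 1 bids 6, Firm 2 bids 6, Firm 3 bids 6 and Firm 5 bids 17.
Bid 7: loses but pays 7, utility -7.
Bid 6: loses but pays 6, utility -6.
So bidding 6 beats truth here (-6 > -7).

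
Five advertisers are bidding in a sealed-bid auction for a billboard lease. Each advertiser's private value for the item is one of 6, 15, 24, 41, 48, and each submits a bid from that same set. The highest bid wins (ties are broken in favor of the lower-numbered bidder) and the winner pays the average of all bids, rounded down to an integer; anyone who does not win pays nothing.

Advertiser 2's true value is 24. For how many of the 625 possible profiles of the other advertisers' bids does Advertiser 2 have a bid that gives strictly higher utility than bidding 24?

68

Others bid (6, 6, 6, 6): truth gives 15; bid 15 gives 17 > 15. Violating.
Others bid (6, 6, 6, 15): truth gives 13; bid 15 gives 15 > 13. Violating.
Others bid (6, 6, 6, 41): truth gives 0; bid 41 gives 4 > 0. Violating.
Others bid (6, 6, 6, 48): truth gives 0; bid 48 gives 2 > 0. Violating.
Others bid (6, 6, 6, 24): truth gives 11; no alternative beats it.
Others bid (6, 6, 15, 24): truth gives 9; no alternative beats it.
(Checking all 625 profiles: 68 have a profitable deviation, 557 do not.)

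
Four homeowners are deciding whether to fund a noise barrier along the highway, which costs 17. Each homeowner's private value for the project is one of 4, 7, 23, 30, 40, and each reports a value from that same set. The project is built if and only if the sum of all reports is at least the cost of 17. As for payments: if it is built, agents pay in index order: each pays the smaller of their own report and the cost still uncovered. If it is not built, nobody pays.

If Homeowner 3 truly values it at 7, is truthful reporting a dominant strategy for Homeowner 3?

Consider the case where Homeowner 1 reports 4, Homeowner 2 reports 4 and Homeowner 4 reports 7.
Truthful report 7: project built, pays 7, utility 7 - 7 = 0.
Report 4 instead: project built, pays 4, utility 7 - 4 = 3.
Since 3 > 0, reporting 4 is strictly better here, so truthful reporting is not dominant.

No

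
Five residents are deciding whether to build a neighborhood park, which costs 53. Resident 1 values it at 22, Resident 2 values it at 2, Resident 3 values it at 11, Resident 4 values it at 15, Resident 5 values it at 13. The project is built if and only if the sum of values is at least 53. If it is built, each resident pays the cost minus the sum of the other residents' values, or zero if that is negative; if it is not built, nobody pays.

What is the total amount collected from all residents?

Total value 63 ≥ cost 53, so it is built.
Resident 1: others sum to 41; max(0, 53 - 41) = 12.
Resident 2: others sum to 61; max(0, 53 - 61) = 0.
Resident 3: others sum to 52; max(0, 53 - 52) = 1.
Resident 4: others sum to 48; max(0, 53 - 48) = 5.
Resident 5: others sum to 50; max(0, 53 - 50) = 3.
Total collected = 12 + 0 + 1 + 5 + 3 = 21.

21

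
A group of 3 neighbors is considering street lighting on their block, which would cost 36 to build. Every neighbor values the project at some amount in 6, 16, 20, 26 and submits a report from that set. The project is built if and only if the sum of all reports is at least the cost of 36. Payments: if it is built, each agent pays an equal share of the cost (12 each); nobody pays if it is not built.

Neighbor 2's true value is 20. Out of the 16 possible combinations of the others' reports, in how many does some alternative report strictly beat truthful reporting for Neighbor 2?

1

Others report (6, 6): truth gives 0; report 26 gives 8 > 0. Violating.
Others report (6, 16): truth gives 8; no alternative beats it.
Others report (6, 20): truth gives 8; no alternative beats it.
(Checking all 16 profiles: 1 has a profitable deviation, 15 do not.)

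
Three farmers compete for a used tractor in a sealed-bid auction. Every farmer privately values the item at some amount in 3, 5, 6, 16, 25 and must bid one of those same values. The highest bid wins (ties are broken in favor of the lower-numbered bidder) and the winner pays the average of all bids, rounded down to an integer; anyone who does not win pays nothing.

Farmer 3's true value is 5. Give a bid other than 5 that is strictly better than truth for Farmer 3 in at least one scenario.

6

Suppose Farmer 1 bids 3 and Farmer 2 bids 5.
Bid 5: loses, pays 0, utility 0.
Bid 6: wins, pays 4, utility 5 - 4 = 1.
So bidding 6 beats truth here (1 > 0).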